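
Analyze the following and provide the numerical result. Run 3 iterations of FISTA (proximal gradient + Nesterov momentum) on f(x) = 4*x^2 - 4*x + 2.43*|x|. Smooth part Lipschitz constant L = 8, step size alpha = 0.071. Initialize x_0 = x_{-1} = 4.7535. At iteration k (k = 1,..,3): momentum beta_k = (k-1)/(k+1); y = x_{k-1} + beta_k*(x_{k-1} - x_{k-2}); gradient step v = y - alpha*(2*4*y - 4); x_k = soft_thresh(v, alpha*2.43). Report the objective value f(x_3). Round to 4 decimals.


FISTA on f(x) = 4*x^2 - 4*x + 2.43*|x|
L = 8, alpha = 0.071
Iteration 1: beta = 0.0, y = 4.7535 + 0.0*(4.7535 - 4.7535) = 4.7535
  grad(y) = 34.028, v = y - alpha*grad = 2.3375
  prox(v) = soft_thresh(2.3375, 0.1725) = 2.165
Iteration 2: beta = 0.3333, y = 2.165 + 0.3333*(2.165 - 4.7535) = 1.3021
  grad(y) = 6.4171, v = y - alpha*grad = 0.8465
  prox(v) = soft_thresh(0.8465, 0.1725) = 0.674
Iteration 3: beta = 0.5, y = 0.674 + 0.5*(0.674 - 2.165) = -0.0715
  grad(y) = -4.572, v = y - alpha*grad = 0.2531
  prox(v) = soft_thresh(0.2531, 0.1725) = 0.0806
f(x_3) = 4*0.0806^2 - 4*0.0806 + 2.43*|0.0806| = -0.1005


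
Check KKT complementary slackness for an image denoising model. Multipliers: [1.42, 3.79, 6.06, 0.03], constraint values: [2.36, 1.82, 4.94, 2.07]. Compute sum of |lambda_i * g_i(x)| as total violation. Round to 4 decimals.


KKT complementary slackness check:
lambda_1 * g_1 = 1.42 * 2.36 = 3.3512
lambda_2 * g_2 = 3.79 * 1.82 = 6.8978
lambda_3 * g_3 = 6.06 * 4.94 = 29.9364
lambda_4 * g_4 = 0.03 * 2.07 = 0.0621
Total violation = 3.3512 + 6.8978 + 29.9364 + 0.0621 = 40.2475


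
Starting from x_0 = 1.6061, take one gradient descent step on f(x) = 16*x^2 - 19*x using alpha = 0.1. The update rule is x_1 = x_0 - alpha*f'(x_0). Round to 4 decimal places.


We compute the gradient at x_0 and apply the update.
f'(x) = 32*x - 19
f'(1.6061) = 32*1.6061 - 19 = 32.3952
x_1 = 1.6061 - 0.1*32.3952 = -1.6334


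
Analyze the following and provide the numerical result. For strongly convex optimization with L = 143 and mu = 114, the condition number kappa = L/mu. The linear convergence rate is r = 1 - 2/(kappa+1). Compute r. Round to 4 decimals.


Step 1: Compute the condition number.
kappa = L/mu = 143/114 = 1.2544
Step 2: Compute the convergence rate.
r = 1 - 2/(kappa + 1) = 1 - 2*mu/(L + mu) = (L - mu)/(L + mu) = 29/257 = 0.1128


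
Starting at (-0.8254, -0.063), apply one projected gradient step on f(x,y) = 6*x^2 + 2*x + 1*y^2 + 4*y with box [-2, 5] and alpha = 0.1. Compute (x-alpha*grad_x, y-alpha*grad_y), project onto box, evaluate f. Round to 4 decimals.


Step 1: Compute gradient at (-0.8254, -0.063).
grad_x = 2*6*-0.8254 + 2 = -7.9048
grad_y = 2*1*-0.063 + 4 = 3.874
Step 2: Gradient step.
x_raw = -0.8254 - 0.1*-7.9048 = -0.0349
y_raw = -0.063 - 0.1*3.874 = -0.4504
Step 3: Project onto [-2, 5].
x_proj = clip(-0.0349) = -0.0349
y_proj = clip(-0.4504) = -0.4504
Step 4: Evaluate f.
f(-0.0349, -0.4504) = -1.6613


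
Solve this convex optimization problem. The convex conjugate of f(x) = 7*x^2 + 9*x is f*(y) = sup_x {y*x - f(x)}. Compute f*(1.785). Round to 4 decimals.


f*(y) = sup_x {y*x - a*x^2 - b*x} = sup_x {(y-b)*x - a*x^2}
FOC: (y - b) - 2a*x = 0 => x* = (y - b)/(2a)
x* = (1.785 - 9)/(2*7) = -0.5154
f*(1.785) = (y-b)^2/(4a) = (1.785 - 9)^2/(4*7)
= 52.0562/28 = 1.8592


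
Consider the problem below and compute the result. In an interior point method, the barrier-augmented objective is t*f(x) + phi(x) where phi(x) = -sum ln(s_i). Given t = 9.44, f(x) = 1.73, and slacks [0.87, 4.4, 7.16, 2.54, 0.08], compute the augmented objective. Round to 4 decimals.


Step 1: Compute log-barrier.
ln values: [-0.1393, 1.4816, 1.9685, 0.9322, -2.5257]
phi = -(-0.1393 + 1.4816 + 1.9685 + 0.9322 - 2.5257) = -1.7173
Step 2: Compute augmented objective.
t*f(x) = 9.44*1.73 = 16.3312
Total = 16.3312 - 1.7173 = 14.6139


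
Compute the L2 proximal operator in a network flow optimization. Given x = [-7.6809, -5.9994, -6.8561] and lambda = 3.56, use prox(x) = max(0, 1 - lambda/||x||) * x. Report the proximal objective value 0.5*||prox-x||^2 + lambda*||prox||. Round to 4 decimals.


Step 1: Compute ||x||.
||x|| = 11.9162
Step 2: Compute scaling factor.
scale = max(0, 1 - 3.56/11.9162) = 0.7012
Step 3: prox(x) = [-5.3862, -4.2071, -4.8078]
||prox(x)|| = 8.3562
Step 4: Proximal objective.
0.5*||prox-x||^2 = 6.3368
lambda*||prox|| = 29.7481
Total = 36.0848


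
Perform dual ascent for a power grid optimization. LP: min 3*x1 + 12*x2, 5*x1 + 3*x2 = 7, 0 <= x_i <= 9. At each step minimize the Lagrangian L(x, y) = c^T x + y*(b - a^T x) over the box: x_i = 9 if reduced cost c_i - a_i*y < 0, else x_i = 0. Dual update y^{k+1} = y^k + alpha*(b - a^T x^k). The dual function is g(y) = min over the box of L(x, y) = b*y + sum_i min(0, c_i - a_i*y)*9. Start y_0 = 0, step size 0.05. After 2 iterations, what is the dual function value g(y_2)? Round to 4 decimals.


Dual ascent for LP: min 3*x1 + 12*x2, 5*x1 + 3*x2 = 7, 0 <= x_i <= 9
Step 1: y^k = 0.0, reduced costs: (3.0, 12.0)
  x^k = (0.0, 0.0), subgradient = b - a^T x = 7.0
  y^{k+1} = 0.0 + 0.05*7.0 = 0.35
Step 2: y^k = 0.35, reduced costs: (1.25, 10.95)
  x^k = (0.0, 0.0), subgradient = b - a^T x = 7.0
  y^{k+1} = 0.35 + 0.05*7.0 = 0.7
Dual objective at y_2 = 0.7: reduced costs (-0.5, 9.9), box minimizer x = (9.0, 0.0)
g(y_2) = b*y + (c1 - a1*y)*x1 + (c2 - a2*y)*x2 = 7*0.7 + (-0.5)*9.0 + 9.9*0.0 = 4.9 - 4.5 + 0.0 = 0.4


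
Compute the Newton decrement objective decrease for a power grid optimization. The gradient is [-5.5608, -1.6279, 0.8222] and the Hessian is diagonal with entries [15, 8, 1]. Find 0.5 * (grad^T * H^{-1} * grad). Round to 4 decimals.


Step 1: H is diagonal, so H^(-1) * g = [-0.3707, -0.2035, 0.8222].
Step 2: g^T H^(-1) g = sum_i g_i^2 / H_ii
  = (-5.5608)^2/15 + (-1.6279)^2/8 + (0.8222)^2/1
  = 2.0615 + 0.3313 + 0.676 = 3.0688
Step 3: Objective decrease = 0.5 * g^T H^(-1) g = 1.5344


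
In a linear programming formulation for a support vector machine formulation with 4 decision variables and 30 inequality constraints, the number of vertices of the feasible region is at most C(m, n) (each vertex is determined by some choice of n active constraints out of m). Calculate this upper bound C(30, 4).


Each vertex corresponds to some choice of n active constraints out of m, so the number of vertices is at most C(m, n) = m! / (n!(m-n)!).
m = 30, n = 4
Numerator: 30 * 29 * 28 * 27
Denominator: 4! = 24
C(30, 4) = 27405


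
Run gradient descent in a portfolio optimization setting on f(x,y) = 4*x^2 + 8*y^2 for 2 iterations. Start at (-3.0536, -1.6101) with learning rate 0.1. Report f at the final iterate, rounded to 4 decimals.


Gradient descent on f(x,y) = 4*x^2 + 8*y^2.
Starting point: (-3.0536, -1.6101), alpha = 0.1
Step 1: grad_x = 2*4*-3.0536 = -24.4288, grad_y = 2*8*-1.6101 = -25.7616
  x_1 = -3.0536 - 0.1*-24.4288 = -0.6107
  y_1 = -1.6101 - 0.1*-25.7616 = 0.9661
Step 2: grad_x = 2*4*-0.6107 = -4.8858, grad_y = 2*8*0.9661 = 15.457
  x_2 = -0.6107 - 0.1*-4.8858 = -0.1221
  y_2 = 0.9661 - 0.1*15.457 = -0.5796
f(-0.1221, -0.5796) = 4*(-0.1221)^2 + 8*(-0.5796)^2 = 2.7475


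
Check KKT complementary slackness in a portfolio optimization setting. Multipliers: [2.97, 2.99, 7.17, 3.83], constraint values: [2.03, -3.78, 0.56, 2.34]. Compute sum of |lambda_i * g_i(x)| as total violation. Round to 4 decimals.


KKT complementary slackness check:
lambda_1 * g_1 = 2.97 * 2.03 = 6.0291
lambda_2 * g_2 = 2.99 * -3.78 = -11.3022
lambda_3 * g_3 = 7.17 * 0.56 = 4.0152
lambda_4 * g_4 = 3.83 * 2.34 = 8.9622
Total violation = 6.0291 + 11.3022 + 4.0152 + 8.9622 = 30.3087


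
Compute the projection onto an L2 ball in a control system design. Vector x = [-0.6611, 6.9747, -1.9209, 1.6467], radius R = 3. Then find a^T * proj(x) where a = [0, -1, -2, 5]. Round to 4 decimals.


Step 1: Compute ||x|| (intermediates to 6 decimals).
||x|| = sqrt((-0.6611)^2 + 6.9747^2 + (-1.9209)^2 + 1.6467^2) = 7.448823
Step 2: Project.
Since ||x|| > R, scale = R/||x|| = 3/7.448823 = 0.402748, proj(x) = scale * x
proj(x) = [-0.266257, 2.809046, -0.773639, 0.663205]
Step 3: Dot product.
a^T * proj(x) = 0*(-0.266257) - 1*2.809046 - 2*(-0.773639) + 5*0.663205 = 2.0543


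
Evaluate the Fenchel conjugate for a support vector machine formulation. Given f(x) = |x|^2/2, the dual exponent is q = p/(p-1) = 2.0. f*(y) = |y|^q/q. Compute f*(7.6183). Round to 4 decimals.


The conjugate exponent q satisfies 1/p + 1/q = 1.
p = 2, so q = 2/(2 - 1) = 2.0
|y|^q = 7.6183^2.0 = 58.0385
f*(7.6183) = 58.0385 / 2.0 = 29.0192


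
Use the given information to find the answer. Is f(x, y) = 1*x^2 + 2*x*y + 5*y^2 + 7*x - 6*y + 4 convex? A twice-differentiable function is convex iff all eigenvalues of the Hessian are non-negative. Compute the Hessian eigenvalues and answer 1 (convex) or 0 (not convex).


The Hessian of f(x,y) = 1*x^2 + 2*x*y + 5*y^2 + 7*x - 6*y + 4 is:
H = [[2, 2], [2, 10]]
Trace = 2 + 10 = 12
Determinant = 2*10 - (2)^2 = 16
Discriminant = (12)^2 - 4*16 = 80.0
Eigenvalues: lambda_1 = 1.5279, lambda_2 = 10.4721
The function is convex.

1


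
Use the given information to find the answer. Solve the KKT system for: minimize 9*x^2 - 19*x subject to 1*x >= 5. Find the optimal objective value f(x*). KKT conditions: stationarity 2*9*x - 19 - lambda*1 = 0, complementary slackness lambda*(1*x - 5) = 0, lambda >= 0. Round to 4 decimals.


Step 1: Try lambda = 0 (constraint inactive).
x_unc = 19/(2*9) = 1.0556
Check: 1*1.0556 = 1.0556 < 5 -- violated!
Step 2: Constraint must be active: 1*x = 5
x* = 5/1 = 5.0
lambda = (2*9*5.0 - 19)/1 = 71.0
Step 3: Compute optimal value.
f(x*) = 9*5.0^2 - 19*5.0 = 130.0


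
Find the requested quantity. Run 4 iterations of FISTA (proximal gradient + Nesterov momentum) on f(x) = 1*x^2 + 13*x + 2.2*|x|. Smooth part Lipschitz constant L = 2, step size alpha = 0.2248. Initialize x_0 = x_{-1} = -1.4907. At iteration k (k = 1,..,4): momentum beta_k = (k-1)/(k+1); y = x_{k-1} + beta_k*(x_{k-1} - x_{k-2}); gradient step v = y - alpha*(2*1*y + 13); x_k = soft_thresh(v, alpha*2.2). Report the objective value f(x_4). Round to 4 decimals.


FISTA on f(x) = 1*x^2 + 13*x + 2.2*|x|
L = 2, alpha = 0.2248
Iteration 1: beta = 0.0, y = -1.4907 + 0.0*(-1.4907 + 1.4907) = -1.4907
  grad(y) = 10.0186, v = y - alpha*grad = -3.7429
  prox(v) = soft_thresh(-3.7429, 0.4946) = -3.2483
Iteration 2: beta = 0.3333, y = -3.2483 + 0.3333*(-3.2483 + 1.4907) = -3.8342
  grad(y) = 5.3316, v = y - alpha*grad = -5.0327
  prox(v) = soft_thresh(-5.0327, 0.4946) = -4.5382
Iteration 3: beta = 0.5, y = -4.5382 + 0.5*(-4.5382 + 3.2483) = -5.1831
  grad(y) = 2.6338, v = y - alpha*grad = -5.7752
  prox(v) = soft_thresh(-5.7752, 0.4946) = -5.2806
Iteration 4: beta = 0.6, y = -5.2806 + 0.6*(-5.2806 + 4.5382) = -5.7261
  grad(y) = 1.5478, v = y - alpha*grad = -6.074
  prox(v) = soft_thresh(-6.074, 0.4946) = -5.5795
f(x_4) = 1*(-5.5795)^2 + 13*(-5.5795) + 2.2*|-5.5795| = -29.1278


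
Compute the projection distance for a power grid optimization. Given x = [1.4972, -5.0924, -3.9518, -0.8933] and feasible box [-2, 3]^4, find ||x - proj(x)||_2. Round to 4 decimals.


Project each component onto [-2, 3].
clip(1.4972) = 1.4972, clip(-5.0924) = -2.0, clip(-3.9518) = -2.0, clip(-0.8933) = -0.8933
Projection = [1.4972, -2.0, -2.0, -0.8933]
Squared diffs: [0.0, 9.5629, 3.8095, 0.0]
Distance = sqrt(13.3724) = 3.6568


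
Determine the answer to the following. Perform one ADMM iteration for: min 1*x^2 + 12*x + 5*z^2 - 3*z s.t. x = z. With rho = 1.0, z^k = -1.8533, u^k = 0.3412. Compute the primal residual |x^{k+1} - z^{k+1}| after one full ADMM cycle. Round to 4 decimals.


ADMM iteration with rho = 1.0, z^k = -1.8533, u^k = 0.3412
Step 1: x-update.
Minimize 1*x^2 + 12*x + (1.0/2)*(x + 1.8533 + 0.3412)^2
FOC: (2*1 + 1.0)*x = -12 + 1.0*(-1.8533 - 0.3412)
x^{k+1} = -4.7315
Step 2: z-update.
Minimize 5*z^2 - 3*z + (1.0/2)*(-4.7315 - z + 0.3412)^2
FOC: (2*5 + 1.0)*z = 3 + 1.0*(-4.7315 + 0.3412)
z^{k+1} = -0.1264
Step 3: u-update.
u^{k+1} = 0.3412 - 4.7315 + 0.1264 = -4.2639
Step 4: Primal residual = |-4.7315 + 0.1264| = 4.6051


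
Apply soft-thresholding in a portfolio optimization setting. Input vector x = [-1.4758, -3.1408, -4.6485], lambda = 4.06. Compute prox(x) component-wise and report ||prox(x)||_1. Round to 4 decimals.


Soft-thresholding with lambda = 4.06:
prox(-1.4758) = sign(-1.4758)*max(|-1.4758| - 4.06, 0) = 0.0
prox(-3.1408) = sign(-3.1408)*max(|-3.1408| - 4.06, 0) = 0.0
prox(-4.6485) = sign(-4.6485)*max(|-4.6485| - 4.06, 0) = -0.5885
prox(x) = [0.0, 0.0, -0.5885]
||prox(x)||_1 = 0.0 + 0.0 + 0.5885 = 0.5885


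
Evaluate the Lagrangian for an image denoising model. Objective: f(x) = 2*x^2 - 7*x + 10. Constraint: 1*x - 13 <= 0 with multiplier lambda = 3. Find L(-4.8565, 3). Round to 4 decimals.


Step 1: Evaluate f(x).
f(-4.8565) = 2*(-4.8565)^2 - 7*(-4.8565) + 10 = 91.1667
Step 2: Evaluate g(x).
g(-4.8565) = 1*-4.8565 - 13 = -17.8565
Step 3: Compute Lagrangian.
L = 91.1667 + 3*-17.8565 = 37.5972


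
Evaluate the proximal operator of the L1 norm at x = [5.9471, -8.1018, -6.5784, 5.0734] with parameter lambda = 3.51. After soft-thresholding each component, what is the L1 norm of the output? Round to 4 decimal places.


Soft-thresholding with lambda = 3.51:
prox(5.9471) = sign(5.9471)*max(|5.9471| - 3.51, 0) = 2.4371
prox(-8.1018) = sign(-8.1018)*max(|-8.1018| - 3.51, 0) = -4.5918
prox(-6.5784) = sign(-6.5784)*max(|-6.5784| - 3.51, 0) = -3.0684
prox(5.0734) = sign(5.0734)*max(|5.0734| - 3.51, 0) = 1.5634
prox(x) = [2.4371, -4.5918, -3.0684, 1.5634]
||prox(x)||_1 = 2.4371 + 4.5918 + 3.0684 + 1.5634 = 11.6607


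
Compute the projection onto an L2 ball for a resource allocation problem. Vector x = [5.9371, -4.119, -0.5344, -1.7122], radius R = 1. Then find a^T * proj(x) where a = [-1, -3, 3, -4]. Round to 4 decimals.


Step 1: Compute ||x|| (intermediates to 6 decimals).
||x|| = sqrt(5.9371^2 + (-4.119)^2 + (-0.5344)^2 + (-1.7122)^2) = 7.445303
Step 2: Project.
Since ||x|| > R, scale = R/||x|| = 1/7.445303 = 0.134313, proj(x) = scale * x
proj(x) = [0.79743, -0.553235, -0.071777, -0.229971]
Step 3: Dot product.
a^T * proj(x) = -1*0.79743 - 3*(-0.553235) + 3*(-0.071777) - 4*(-0.229971) = 1.5668


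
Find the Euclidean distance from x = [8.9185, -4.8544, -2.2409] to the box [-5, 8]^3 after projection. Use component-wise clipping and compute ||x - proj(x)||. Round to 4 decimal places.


Project each component onto [-5, 8].
clip(8.9185) = 8.0, clip(-4.8544) = -4.8544, clip(-2.2409) = -2.2409
Projection = [8.0, -4.8544, -2.2409]
Squared diffs: [0.8436, 0.0, 0.0]
Distance = sqrt(0.8436) = 0.9185


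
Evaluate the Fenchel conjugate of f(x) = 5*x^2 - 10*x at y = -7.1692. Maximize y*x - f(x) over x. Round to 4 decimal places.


f*(y) = sup_x {y*x - a*x^2 - b*x} = sup_x {(y-b)*x - a*x^2}
FOC: (y - b) - 2a*x = 0 => x* = (y - b)/(2a)
x* = (-7.1692 + 10)/(2*5) = 0.2831
f*(-7.1692) = (y-b)^2/(4a) = (-7.1692 + 10)^2/(4*5)
= 8.0134/20 = 0.4007


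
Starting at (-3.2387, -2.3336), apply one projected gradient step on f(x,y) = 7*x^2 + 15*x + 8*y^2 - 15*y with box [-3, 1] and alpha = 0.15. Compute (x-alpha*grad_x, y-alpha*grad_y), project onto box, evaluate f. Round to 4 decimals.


Step 1: Compute gradient at (-3.2387, -2.3336).
grad_x = 2*7*-3.2387 + 15 = -30.3418
grad_y = 2*8*-2.3336 - 15 = -52.3376
Step 2: Gradient step.
x_raw = -3.2387 - 0.15*-30.3418 = 1.3126
y_raw = -2.3336 - 0.15*-52.3376 = 5.517
Step 3: Project onto [-3, 1].
x_proj = clip(1.3126) = 1.0
y_proj = clip(5.517) = 1.0
Step 4: Evaluate f.
f(1.0, 1.0) = 15.0


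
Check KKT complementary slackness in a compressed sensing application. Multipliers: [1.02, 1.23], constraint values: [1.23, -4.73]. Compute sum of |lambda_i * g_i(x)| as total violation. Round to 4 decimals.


KKT complementary slackness check:
lambda_1 * g_1 = 1.02 * 1.23 = 1.2546
lambda_2 * g_2 = 1.23 * -4.73 = -5.8179
Total violation = 1.2546 + 5.8179 = 7.0725


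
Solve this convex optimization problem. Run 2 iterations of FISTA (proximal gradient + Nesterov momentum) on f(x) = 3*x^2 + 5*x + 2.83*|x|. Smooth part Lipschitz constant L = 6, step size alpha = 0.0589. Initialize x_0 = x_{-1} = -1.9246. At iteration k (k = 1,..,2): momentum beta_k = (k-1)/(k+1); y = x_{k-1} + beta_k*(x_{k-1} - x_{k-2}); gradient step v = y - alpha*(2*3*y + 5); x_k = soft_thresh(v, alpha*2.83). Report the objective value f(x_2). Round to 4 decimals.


FISTA on f(x) = 3*x^2 + 5*x + 2.83*|x|
L = 6, alpha = 0.0589
Iteration 1: beta = 0.0, y = -1.9246 + 0.0*(-1.9246 + 1.9246) = -1.9246
  grad(y) = -6.5476, v = y - alpha*grad = -1.5389
  prox(v) = soft_thresh(-1.5389, 0.1667) = -1.3723
Iteration 2: beta = 0.3333, y = -1.3723 + 0.3333*(-1.3723 + 1.9246) = -1.1881
  grad(y) = -2.1289, v = y - alpha*grad = -1.0628
  prox(v) = soft_thresh(-1.0628, 0.1667) = -0.8961
f(x_2) = 3*(-0.8961)^2 + 5*(-0.8961) + 2.83*|-0.8961| = 0.4643


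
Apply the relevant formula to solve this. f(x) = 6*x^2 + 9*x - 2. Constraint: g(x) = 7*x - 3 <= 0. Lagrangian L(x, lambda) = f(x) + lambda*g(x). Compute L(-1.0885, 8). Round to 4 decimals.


Step 1: Evaluate f(x).
f(-1.0885) = 6*(-1.0885)^2 + 9*(-1.0885) - 2 = -4.6875
Step 2: Evaluate g(x).
g(-1.0885) = 7*-1.0885 - 3 = -10.6195
Step 3: Compute Lagrangian.
L = -4.6875 + 8*-10.6195 = -89.6435


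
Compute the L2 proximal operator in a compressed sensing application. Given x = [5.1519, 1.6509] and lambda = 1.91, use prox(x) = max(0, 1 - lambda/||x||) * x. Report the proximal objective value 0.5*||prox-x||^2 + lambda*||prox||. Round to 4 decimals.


Step 1: Compute ||x||.
||x|| = 5.4099
Step 2: Compute scaling factor.
scale = max(0, 1 - 1.91/5.4099) = 0.6469
Step 3: prox(x) = [3.333, 1.068]
||prox(x)|| = 3.4999
Step 4: Proximal objective.
0.5*||prox-x||^2 = 1.8241
lambda*||prox|| = 6.6848
Total = 8.509


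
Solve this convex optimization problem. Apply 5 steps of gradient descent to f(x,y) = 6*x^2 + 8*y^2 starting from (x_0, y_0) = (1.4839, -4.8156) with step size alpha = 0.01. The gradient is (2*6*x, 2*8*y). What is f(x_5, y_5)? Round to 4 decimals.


Gradient descent on f(x,y) = 6*x^2 + 8*y^2.
Starting point: (1.4839, -4.8156), alpha = 0.01
Step 1: grad_x = 2*6*1.4839 = 17.8068, grad_y = 2*8*-4.8156 = -77.0496
  x_1 = 1.4839 - 0.01*17.8068 = 1.3058
  y_1 = -4.8156 - 0.01*-77.0496 = -4.0451
Step 2: grad_x = 2*6*1.3058 = 15.67, grad_y = 2*8*-4.0451 = -64.7217
  x_2 = 1.3058 - 0.01*15.67 = 1.1491
  y_2 = -4.0451 - 0.01*-64.7217 = -3.3979
Step 3: grad_x = 2*6*1.1491 = 13.7896, grad_y = 2*8*-3.3979 = -54.3662
  x_3 = 1.1491 - 0.01*13.7896 = 1.0112
  y_3 = -3.3979 - 0.01*-54.3662 = -2.8542
Step 4: grad_x = 2*6*1.0112 = 12.1348, grad_y = 2*8*-2.8542 = -45.6676
  x_4 = 1.0112 - 0.01*12.1348 = 0.8899
  y_4 = -2.8542 - 0.01*-45.6676 = -2.3975
Step 5: grad_x = 2*6*0.8899 = 10.6787, grad_y = 2*8*-2.3975 = -38.3608
  x_5 = 0.8899 - 0.01*10.6787 = 0.7831
  y_5 = -2.3975 - 0.01*-38.3608 = -2.0139
f(0.7831, -2.0139) = 6*0.7831^2 + 8*(-2.0139)^2 = 36.1272


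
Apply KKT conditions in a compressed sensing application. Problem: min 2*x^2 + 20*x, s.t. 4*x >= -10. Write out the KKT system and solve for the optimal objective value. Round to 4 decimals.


Step 1: Try lambda = 0 (constraint inactive).
x_unc = -20/(2*2) = -5.0
Check: 4*-5.0 = -20.0 < -10 -- violated!
Step 2: Constraint must be active: 4*x = -10
x* = -10/4 = -2.5
lambda = (2*2*(-2.5) + 20)/4 = 2.5
Step 3: Compute optimal value.
f(x*) = 2*(-2.5)^2 + 20*(-2.5) = -37.5


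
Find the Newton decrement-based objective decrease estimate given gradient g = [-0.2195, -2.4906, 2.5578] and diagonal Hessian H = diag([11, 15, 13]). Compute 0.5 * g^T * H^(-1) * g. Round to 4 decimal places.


Step 1: H is diagonal, so H^(-1) * g = [-0.02, -0.166, 0.1968].
Step 2: g^T H^(-1) g = sum_i g_i^2 / H_ii
  = (-0.2195)^2/11 + (-2.4906)^2/15 + (2.5578)^2/13
  = 0.0044 + 0.4135 + 0.5033 = 0.9212
Step 3: Objective decrease = 0.5 * g^T H^(-1) g = 0.4606


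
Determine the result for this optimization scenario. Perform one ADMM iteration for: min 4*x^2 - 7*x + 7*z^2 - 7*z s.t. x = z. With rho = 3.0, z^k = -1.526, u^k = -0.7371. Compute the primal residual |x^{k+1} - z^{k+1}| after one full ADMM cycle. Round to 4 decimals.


ADMM iteration with rho = 3.0, z^k = -1.526, u^k = -0.7371
Step 1: x-update.
Minimize 4*x^2 - 7*x + (3.0/2)*(x + 1.526 - 0.7371)^2
FOC: (2*4 + 3.0)*x = 7 + 3.0*(-1.526 + 0.7371)
x^{k+1} = 0.4212
Step 2: z-update.
Minimize 7*z^2 - 7*z + (3.0/2)*(0.4212 - z - 0.7371)^2
FOC: (2*7 + 3.0)*z = 7 + 3.0*(0.4212 - 0.7371)
z^{k+1} = 0.356
Step 3: u-update.
u^{k+1} = -0.7371 + 0.4212 - 0.356 = -0.6719
Step 4: Primal residual = |0.4212 - 0.356| = 0.0652


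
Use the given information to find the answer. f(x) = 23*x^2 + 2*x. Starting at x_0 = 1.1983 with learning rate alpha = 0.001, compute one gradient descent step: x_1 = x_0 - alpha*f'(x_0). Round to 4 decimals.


We compute the gradient at x_0 and apply the update.
f'(x) = 46*x + 2
f'(1.1983) = 46*1.1983 + 2 = 57.1218
x_1 = 1.1983 - 0.001*57.1218 = 1.1412


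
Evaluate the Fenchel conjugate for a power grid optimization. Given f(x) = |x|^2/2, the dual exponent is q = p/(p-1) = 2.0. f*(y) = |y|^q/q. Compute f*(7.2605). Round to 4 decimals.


The conjugate exponent q satisfies 1/p + 1/q = 1.
p = 2, so q = 2/(2 - 1) = 2.0
|y|^q = 7.2605^2.0 = 52.7149
f*(7.2605) = 52.7149 / 2.0 = 26.3574


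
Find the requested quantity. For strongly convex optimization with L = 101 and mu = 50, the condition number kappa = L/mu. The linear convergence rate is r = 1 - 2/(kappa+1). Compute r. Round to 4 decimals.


Step 1: Compute the condition number.
kappa = L/mu = 101/50 = 2.02
Step 2: Compute the convergence rate.
r = 1 - 2/(kappa + 1) = 1 - 2*mu/(L + mu) = (L - mu)/(L + mu) = 51/151 = 0.3377


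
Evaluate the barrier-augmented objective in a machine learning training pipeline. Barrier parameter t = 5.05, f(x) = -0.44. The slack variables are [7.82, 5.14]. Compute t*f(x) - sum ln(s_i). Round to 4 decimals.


Step 1: Compute log-barrier.
ln values: [2.0567, 1.6371]
phi = -(2.0567 + 1.6371) = -3.6937
Step 2: Compute augmented objective.
t*f(x) = 5.05*-0.44 = -2.222
Total = -2.222 - 3.6937 = -5.9157


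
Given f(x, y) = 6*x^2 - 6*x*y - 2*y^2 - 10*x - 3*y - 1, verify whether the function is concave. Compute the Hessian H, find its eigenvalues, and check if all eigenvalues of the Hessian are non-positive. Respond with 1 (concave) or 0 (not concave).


The Hessian of f(x,y) = 6*x^2 - 6*x*y - 2*y^2 - 10*x - 3*y - 1 is:
H = [[12, -6], [-6, -4]]
Trace = 12 - 4 = 8
Determinant = 12*-4 - (-6)^2 = -84
Discriminant = (8)^2 - 4*-84 = 400.0
Eigenvalues: lambda_1 = -6.0, lambda_2 = 14.0
The function is not concave.

0


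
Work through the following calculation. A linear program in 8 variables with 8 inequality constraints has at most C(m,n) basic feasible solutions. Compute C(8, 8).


Each vertex corresponds to some choice of n active constraints out of m, so the number of vertices is at most C(m, n) = m! / (n!(m-n)!).
m = 8, n = 8
Numerator: 8 * 7 * 6 * 5 * 4 * 3 * 2 * 1
Denominator: 8! = 40320
C(8, 8) = 1


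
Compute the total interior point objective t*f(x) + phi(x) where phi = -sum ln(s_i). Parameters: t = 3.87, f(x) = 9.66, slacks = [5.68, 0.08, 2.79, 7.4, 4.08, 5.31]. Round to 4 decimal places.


Step 1: Compute log-barrier.
ln values: [1.737, -2.5257, 1.026, 2.0015, 1.4061, 1.6696]
phi = -(1.737 - 2.5257 + 1.026 + 2.0015 + 1.4061 + 1.6696) = -5.3144
Step 2: Compute augmented objective.
t*f(x) = 3.87*9.66 = 37.3842
Total = 37.3842 - 5.3144 = 32.0698


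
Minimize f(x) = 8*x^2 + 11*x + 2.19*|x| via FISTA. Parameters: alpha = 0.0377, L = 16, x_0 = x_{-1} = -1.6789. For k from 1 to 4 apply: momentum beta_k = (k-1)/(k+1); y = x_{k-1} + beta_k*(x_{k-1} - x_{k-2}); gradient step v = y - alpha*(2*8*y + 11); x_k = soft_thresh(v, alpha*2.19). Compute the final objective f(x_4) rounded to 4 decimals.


FISTA on f(x) = 8*x^2 + 11*x + 2.19*|x|
L = 16, alpha = 0.0377
Iteration 1: beta = 0.0, y = -1.6789 + 0.0*(-1.6789 + 1.6789) = -1.6789
  grad(y) = -15.8624, v = y - alpha*grad = -1.0809
  prox(v) = soft_thresh(-1.0809, 0.0826) = -0.9983
Iteration 2: beta = 0.3333, y = -0.9983 + 0.3333*(-0.9983 + 1.6789) = -0.7715
  grad(y) = -1.3435, v = y - alpha*grad = -0.7208
  prox(v) = soft_thresh(-0.7208, 0.0826) = -0.6383
Iteration 3: beta = 0.5, y = -0.6383 + 0.5*(-0.6383 + 0.9983) = -0.4582
  grad(y) = 3.6685, v = y - alpha*grad = -0.5965
  prox(v) = soft_thresh(-0.5965, 0.0826) = -0.514
Iteration 4: beta = 0.6, y = -0.514 + 0.6*(-0.514 + 0.6383) = -0.4394
  grad(y) = 3.9699, v = y - alpha*grad = -0.589
  prox(v) = soft_thresh(-0.589, 0.0826) = -0.5065
f(x_4) = 8*(-0.5065)^2 + 11*(-0.5065) + 2.19*|-0.5065| = -2.4099


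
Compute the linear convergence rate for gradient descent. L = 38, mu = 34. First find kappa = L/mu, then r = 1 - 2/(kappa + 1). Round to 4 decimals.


Step 1: Compute the condition number.
kappa = L/mu = 38/34 = 1.1176
Step 2: Compute the convergence rate.
r = 1 - 2/(kappa + 1) = 1 - 2*mu/(L + mu) = (L - mu)/(L + mu) = 4/72 = 0.0556


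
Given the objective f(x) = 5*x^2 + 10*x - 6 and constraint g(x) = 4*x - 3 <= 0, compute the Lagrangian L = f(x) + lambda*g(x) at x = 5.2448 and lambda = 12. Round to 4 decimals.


Step 1: Evaluate f(x).
f(5.2448) = 5*5.2448^2 + 10*5.2448 - 6 = 183.9876
Step 2: Evaluate g(x).
g(5.2448) = 4*5.2448 - 3 = 17.9792
Step 3: Compute Lagrangian.
L = 183.9876 + 12*17.9792 = 399.738


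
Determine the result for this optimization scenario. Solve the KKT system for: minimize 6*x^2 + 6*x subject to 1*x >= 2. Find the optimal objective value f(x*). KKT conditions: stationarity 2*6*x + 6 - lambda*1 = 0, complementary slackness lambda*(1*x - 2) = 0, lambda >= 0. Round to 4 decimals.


Step 1: Try lambda = 0 (constraint inactive).
x_unc = -6/(2*6) = -0.5
Check: 1*-0.5 = -0.5 < 2 -- violated!
Step 2: Constraint must be active: 1*x = 2
x* = 2/1 = 2.0
lambda = (2*6*2.0 + 6)/1 = 30.0
Step 3: Compute optimal value.
f(x*) = 6*2.0^2 + 6*2.0 = 36.0


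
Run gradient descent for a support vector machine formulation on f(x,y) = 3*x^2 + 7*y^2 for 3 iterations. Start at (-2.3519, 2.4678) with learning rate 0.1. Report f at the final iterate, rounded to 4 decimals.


Gradient descent on f(x,y) = 3*x^2 + 7*y^2.
Starting point: (-2.3519, 2.4678), alpha = 0.1
Step 1: grad_x = 2*3*-2.3519 = -14.1114, grad_y = 2*7*2.4678 = 34.5492
  x_1 = -2.3519 - 0.1*-14.1114 = -0.9408
  y_1 = 2.4678 - 0.1*34.5492 = -0.9871
Step 2: grad_x = 2*3*-0.9408 = -5.6446, grad_y = 2*7*-0.9871 = -13.8197
  x_2 = -0.9408 - 0.1*-5.6446 = -0.3763
  y_2 = -0.9871 - 0.1*-13.8197 = 0.3948
Step 3: grad_x = 2*3*-0.3763 = -2.2578, grad_y = 2*7*0.3948 = 5.5279
  x_3 = -0.3763 - 0.1*-2.2578 = -0.1505
  y_3 = 0.3948 - 0.1*5.5279 = -0.1579
f(-0.1505, -0.1579) = 3*(-0.1505)^2 + 7*(-0.1579)^2 = 0.2426


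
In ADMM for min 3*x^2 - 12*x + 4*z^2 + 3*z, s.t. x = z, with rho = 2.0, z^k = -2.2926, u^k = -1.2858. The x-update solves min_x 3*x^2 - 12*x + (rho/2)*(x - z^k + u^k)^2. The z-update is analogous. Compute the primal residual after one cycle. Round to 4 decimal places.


ADMM iteration with rho = 2.0, z^k = -2.2926, u^k = -1.2858
Step 1: x-update.
Minimize 3*x^2 - 12*x + (2.0/2)*(x + 2.2926 - 1.2858)^2
FOC: (2*3 + 2.0)*x = 12 + 2.0*(-2.2926 + 1.2858)
x^{k+1} = 1.2483
Step 2: z-update.
Minimize 4*z^2 + 3*z + (2.0/2)*(1.2483 - z - 1.2858)^2
FOC: (2*4 + 2.0)*z = -3 + 2.0*(1.2483 - 1.2858)
z^{k+1} = -0.3075
Step 3: u-update.
u^{k+1} = -1.2858 + 1.2483 + 0.3075 = 0.27
Step 4: Primal residual = |1.2483 + 0.3075| = 1.5558


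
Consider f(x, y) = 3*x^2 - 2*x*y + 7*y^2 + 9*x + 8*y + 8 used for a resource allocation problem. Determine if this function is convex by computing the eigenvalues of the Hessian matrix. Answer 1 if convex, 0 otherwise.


The Hessian of f(x,y) = 3*x^2 - 2*x*y + 7*y^2 + 9*x + 8*y + 8 is:
H = [[6, -2], [-2, 14]]
Trace = 6 + 14 = 20
Determinant = 6*14 - (-2)^2 = 80
Discriminant = (20)^2 - 4*80 = 80.0
Eigenvalues: lambda_1 = 5.5279, lambda_2 = 14.4721
The function is convex.

1


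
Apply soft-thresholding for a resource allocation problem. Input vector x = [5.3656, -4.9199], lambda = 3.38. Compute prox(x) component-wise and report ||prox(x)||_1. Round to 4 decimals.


Soft-thresholding with lambda = 3.38:
prox(5.3656) = sign(5.3656)*max(|5.3656| - 3.38, 0) = 1.9856
prox(-4.9199) = sign(-4.9199)*max(|-4.9199| - 3.38, 0) = -1.5399
prox(x) = [1.9856, -1.5399]
||prox(x)||_1 = 1.9856 + 1.5399 = 3.5255


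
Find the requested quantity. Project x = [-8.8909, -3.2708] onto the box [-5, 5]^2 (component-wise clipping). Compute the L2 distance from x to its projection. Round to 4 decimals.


Project each component onto [-5, 5].
clip(-8.8909) = -5.0, clip(-3.2708) = -3.2708
Projection = [-5.0, -3.2708]
Squared diffs: [15.1391, 0.0]
Distance = sqrt(15.1391) = 3.8909


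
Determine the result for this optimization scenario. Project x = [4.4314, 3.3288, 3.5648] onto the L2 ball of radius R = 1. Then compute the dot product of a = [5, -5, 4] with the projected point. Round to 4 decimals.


Step 1: Compute ||x|| (intermediates to 6 decimals).
||x|| = sqrt(4.4314^2 + 3.3288^2 + 3.5648^2) = 6.589842
Step 2: Project.
Since ||x|| > R, scale = R/||x|| = 1/6.589842 = 0.151749, proj(x) = scale * x
proj(x) = [0.672461, 0.505142, 0.540955]
Step 3: Dot product.
a^T * proj(x) = 5*0.672461 - 5*0.505142 + 4*0.540955 = 3.0004


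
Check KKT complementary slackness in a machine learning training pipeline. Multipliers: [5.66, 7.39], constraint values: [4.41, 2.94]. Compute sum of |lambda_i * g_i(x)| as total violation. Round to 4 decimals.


KKT complementary slackness check:
lambda_1 * g_1 = 5.66 * 4.41 = 24.9606
lambda_2 * g_2 = 7.39 * 2.94 = 21.7266
Total violation = 24.9606 + 21.7266 = 46.6872


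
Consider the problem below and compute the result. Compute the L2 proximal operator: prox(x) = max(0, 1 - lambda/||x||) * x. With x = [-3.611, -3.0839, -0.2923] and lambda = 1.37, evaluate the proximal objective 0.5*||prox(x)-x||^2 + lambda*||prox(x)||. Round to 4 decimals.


Step 1: Compute ||x||.
||x|| = 4.7576
Step 2: Compute scaling factor.
scale = max(0, 1 - 1.37/4.7576) = 0.712
Step 3: prox(x) = [-2.5712, -2.1959, -0.2081]
||prox(x)|| = 3.3876
Step 4: Proximal objective.
0.5*||prox-x||^2 = 0.9385
lambda*||prox|| = 4.641
Total = 5.5795


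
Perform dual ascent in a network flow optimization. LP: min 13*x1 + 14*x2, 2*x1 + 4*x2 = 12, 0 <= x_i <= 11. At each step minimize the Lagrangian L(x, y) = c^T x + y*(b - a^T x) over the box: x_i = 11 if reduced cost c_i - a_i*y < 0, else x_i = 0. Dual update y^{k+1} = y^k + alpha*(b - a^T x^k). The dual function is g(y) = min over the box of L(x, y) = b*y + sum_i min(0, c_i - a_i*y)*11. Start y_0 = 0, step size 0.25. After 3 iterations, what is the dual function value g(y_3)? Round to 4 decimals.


Dual ascent for LP: min 13*x1 + 14*x2, 2*x1 + 4*x2 = 12, 0 <= x_i <= 11
Step 1: y^k = 0.0, reduced costs: (13.0, 14.0)
  x^k = (0.0, 0.0), subgradient = b - a^T x = 12.0
  y^{k+1} = 0.0 + 0.25*12.0 = 3.0
Step 2: y^k = 3.0, reduced costs: (7.0, 2.0)
  x^k = (0.0, 0.0), subgradient = b - a^T x = 12.0
  y^{k+1} = 3.0 + 0.25*12.0 = 6.0
Step 3: y^k = 6.0, reduced costs: (1.0, -10.0)
  x^k = (0.0, 11.0), subgradient = b - a^T x = -32.0
  y^{k+1} = 6.0 + 0.25*-32.0 = -2.0
Dual objective at y_3 = -2.0: reduced costs (17.0, 22.0), box minimizer x = (0.0, 0.0)
g(y_3) = b*y + (c1 - a1*y)*x1 + (c2 - a2*y)*x2 = 12*(-2.0) + 17.0*0.0 + 22.0*0.0 = -24.0 + 0.0 + 0.0 = -24.0


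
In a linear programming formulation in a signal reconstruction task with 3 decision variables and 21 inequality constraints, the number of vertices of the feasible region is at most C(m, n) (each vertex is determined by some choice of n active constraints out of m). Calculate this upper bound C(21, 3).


Each vertex corresponds to some choice of n active constraints out of m, so the number of vertices is at most C(m, n) = m! / (n!(m-n)!).
m = 21, n = 3
Numerator: 21 * 20 * 19
Denominator: 3! = 6
C(21, 3) = 1330


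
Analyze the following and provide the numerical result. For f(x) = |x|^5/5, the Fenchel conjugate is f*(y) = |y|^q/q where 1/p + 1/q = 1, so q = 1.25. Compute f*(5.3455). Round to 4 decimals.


The conjugate exponent q satisfies 1/p + 1/q = 1.
p = 5, so q = 5/(5 - 1) = 1.25
|y|^q = 5.3455^1.25 = 8.128
f*(5.3455) = 8.128 / 1.25 = 6.5024


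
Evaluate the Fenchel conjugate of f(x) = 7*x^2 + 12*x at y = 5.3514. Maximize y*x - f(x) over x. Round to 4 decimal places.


f*(y) = sup_x {y*x - a*x^2 - b*x} = sup_x {(y-b)*x - a*x^2}
FOC: (y - b) - 2a*x = 0 => x* = (y - b)/(2a)
x* = (5.3514 - 12)/(2*7) = -0.4749
f*(5.3514) = (y-b)^2/(4a) = (5.3514 - 12)^2/(4*7)
= 44.2039/28 = 1.5787


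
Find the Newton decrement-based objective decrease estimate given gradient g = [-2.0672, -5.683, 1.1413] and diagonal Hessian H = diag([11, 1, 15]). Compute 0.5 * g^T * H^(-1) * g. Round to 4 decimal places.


Step 1: H is diagonal, so H^(-1) * g = [-0.1879, -5.683, 0.0761].
Step 2: g^T H^(-1) g = sum_i g_i^2 / H_ii
  = (-2.0672)^2/11 + (-5.683)^2/1 + (1.1413)^2/15
  = 0.3885 + 32.2965 + 0.0868 = 32.7718
Step 3: Objective decrease = 0.5 * g^T H^(-1) g = 16.3859


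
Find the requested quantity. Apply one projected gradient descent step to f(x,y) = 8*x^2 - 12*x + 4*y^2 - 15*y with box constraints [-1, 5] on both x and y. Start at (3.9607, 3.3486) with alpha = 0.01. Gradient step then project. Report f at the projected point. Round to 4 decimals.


Step 1: Compute gradient at (3.9607, 3.3486).
grad_x = 2*8*3.9607 - 12 = 51.3712
grad_y = 2*4*3.3486 - 15 = 11.7888
Step 2: Gradient step.
x_raw = 3.9607 - 0.01*51.3712 = 3.447
y_raw = 3.3486 - 0.01*11.7888 = 3.2307
Step 3: Project onto [-1, 5].
x_proj = clip(3.447) = 3.447
y_proj = clip(3.2307) = 3.2307
Step 4: Evaluate f.
f(3.447, 3.2307) = 46.9793


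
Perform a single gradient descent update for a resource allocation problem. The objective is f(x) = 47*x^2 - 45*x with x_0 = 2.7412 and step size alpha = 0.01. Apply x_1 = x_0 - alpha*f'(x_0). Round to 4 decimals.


We compute the gradient at x_0 and apply the update.
f'(x) = 94*x - 45
f'(2.7412) = 94*2.7412 - 45 = 212.6728
x_1 = 2.7412 - 0.01*212.6728 = 0.6145


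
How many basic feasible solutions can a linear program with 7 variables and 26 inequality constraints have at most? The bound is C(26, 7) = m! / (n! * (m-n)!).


Each vertex corresponds to some choice of n active constraints out of m, so the number of vertices is at most C(m, n) = m! / (n!(m-n)!).
m = 26, n = 7
Numerator: 26 * 25 * 24 * 23 * 22 * 21 * 20
Denominator: 7! = 5040
C(26, 7) = 657800


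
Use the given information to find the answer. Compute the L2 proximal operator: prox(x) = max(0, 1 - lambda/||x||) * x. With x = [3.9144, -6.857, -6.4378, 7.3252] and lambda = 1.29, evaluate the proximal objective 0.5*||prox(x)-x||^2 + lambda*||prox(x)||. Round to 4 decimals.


Step 1: Compute ||x||.
||x|| = 12.5477
Step 2: Compute scaling factor.
scale = max(0, 1 - 1.29/12.5477) = 0.8972
Step 3: prox(x) = [3.512, -6.152, -5.7759, 6.5721]
||prox(x)|| = 11.2577
Step 4: Proximal objective.
0.5*||prox-x||^2 = 0.8321
lambda*||prox|| = 14.5224
Total = 15.3545


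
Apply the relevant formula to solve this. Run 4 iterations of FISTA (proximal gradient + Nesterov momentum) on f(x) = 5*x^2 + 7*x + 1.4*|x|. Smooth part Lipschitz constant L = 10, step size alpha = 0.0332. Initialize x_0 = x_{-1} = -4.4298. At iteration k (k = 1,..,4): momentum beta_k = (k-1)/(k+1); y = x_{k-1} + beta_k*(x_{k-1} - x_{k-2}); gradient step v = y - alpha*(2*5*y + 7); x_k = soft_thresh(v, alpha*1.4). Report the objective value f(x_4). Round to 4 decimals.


FISTA on f(x) = 5*x^2 + 7*x + 1.4*|x|
L = 10, alpha = 0.0332
Iteration 1: beta = 0.0, y = -4.4298 + 0.0*(-4.4298 + 4.4298) = -4.4298
  grad(y) = -37.298, v = y - alpha*grad = -3.1915
  prox(v) = soft_thresh(-3.1915, 0.0465) = -3.145
Iteration 2: beta = 0.3333, y = -3.145 + 0.3333*(-3.145 + 4.4298) = -2.7168
  grad(y) = -20.1677, v = y - alpha*grad = -2.0472
  prox(v) = soft_thresh(-2.0472, 0.0465) = -2.0007
Iteration 3: beta = 0.5, y = -2.0007 + 0.5*(-2.0007 + 3.145) = -1.4286
  grad(y) = -7.2857, v = y - alpha*grad = -1.1867
  prox(v) = soft_thresh(-1.1867, 0.0465) = -1.1402
Iteration 4: beta = 0.6, y = -1.1402 + 0.6*(-1.1402 + 2.0007) = -0.6239
  grad(y) = 0.7611, v = y - alpha*grad = -0.6492
  prox(v) = soft_thresh(-0.6492, 0.0465) = -0.6027
f(x_4) = 5*(-0.6027)^2 + 7*(-0.6027) + 1.4*|-0.6027| = -1.5589


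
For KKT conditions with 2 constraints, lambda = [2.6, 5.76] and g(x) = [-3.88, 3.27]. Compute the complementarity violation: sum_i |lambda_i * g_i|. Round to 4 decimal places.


KKT complementary slackness check:
lambda_1 * g_1 = 2.6 * -3.88 = -10.088
lambda_2 * g_2 = 5.76 * 3.27 = 18.8352
Total violation = 10.088 + 18.8352 = 28.9232


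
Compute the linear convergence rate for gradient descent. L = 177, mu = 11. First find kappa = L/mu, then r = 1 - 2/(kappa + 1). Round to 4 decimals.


Step 1: Compute the condition number.
kappa = L/mu = 177/11 = 16.0909
Step 2: Compute the convergence rate.
r = 1 - 2/(kappa + 1) = 1 - 2*mu/(L + mu) = (L - mu)/(L + mu) = 166/188 = 0.883


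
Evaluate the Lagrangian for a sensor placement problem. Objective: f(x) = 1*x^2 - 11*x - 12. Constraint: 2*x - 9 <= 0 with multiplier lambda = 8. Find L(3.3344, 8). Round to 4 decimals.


Step 1: Evaluate f(x).
f(3.3344) = 1*3.3344^2 - 11*3.3344 - 12 = -37.5602
Step 2: Evaluate g(x).
g(3.3344) = 2*3.3344 - 9 = -2.3312
Step 3: Compute Lagrangian.
L = -37.5602 + 8*-2.3312 = -56.2098


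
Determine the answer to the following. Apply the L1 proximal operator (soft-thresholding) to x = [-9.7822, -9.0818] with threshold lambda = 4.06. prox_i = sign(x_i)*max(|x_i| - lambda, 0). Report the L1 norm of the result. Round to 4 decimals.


Soft-thresholding with lambda = 4.06:
prox(-9.7822) = sign(-9.7822)*max(|-9.7822| - 4.06, 0) = -5.7222
prox(-9.0818) = sign(-9.0818)*max(|-9.0818| - 4.06, 0) = -5.0218
prox(x) = [-5.7222, -5.0218]
||prox(x)||_1 = 5.7222 + 5.0218 = 10.744


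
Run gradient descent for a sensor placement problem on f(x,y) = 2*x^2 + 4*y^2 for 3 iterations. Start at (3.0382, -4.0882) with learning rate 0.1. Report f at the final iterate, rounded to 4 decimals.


Gradient descent on f(x,y) = 2*x^2 + 4*y^2.
Starting point: (3.0382, -4.0882), alpha = 0.1
Step 1: grad_x = 2*2*3.0382 = 12.1528, grad_y = 2*4*-4.0882 = -32.7056
  x_1 = 3.0382 - 0.1*12.1528 = 1.8229
  y_1 = -4.0882 - 0.1*-32.7056 = -0.8176
Step 2: grad_x = 2*2*1.8229 = 7.2917, grad_y = 2*4*-0.8176 = -6.5411
  x_2 = 1.8229 - 0.1*7.2917 = 1.0938
  y_2 = -0.8176 - 0.1*-6.5411 = -0.1635
Step 3: grad_x = 2*2*1.0938 = 4.375, grad_y = 2*4*-0.1635 = -1.3082
  x_3 = 1.0938 - 0.1*4.375 = 0.6563
  y_3 = -0.1635 - 0.1*-1.3082 = -0.0327
f(0.6563, -0.0327) = 2*0.6563^2 + 4*(-0.0327)^2 = 0.8656


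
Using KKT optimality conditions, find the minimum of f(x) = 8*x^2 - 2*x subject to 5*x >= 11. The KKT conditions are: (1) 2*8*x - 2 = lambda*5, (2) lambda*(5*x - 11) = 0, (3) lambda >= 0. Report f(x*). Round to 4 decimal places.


Step 1: Try lambda = 0 (constraint inactive).
x_unc = 2/(2*8) = 0.125
Check: 5*0.125 = 0.625 < 11 -- violated!
Step 2: Constraint must be active: 5*x = 11
x* = 11/5 = 2.2
lambda = (2*8*2.2 - 2)/5 = 6.64
Step 3: Compute optimal value.
f(x*) = 8*2.2^2 - 2*2.2 = 34.32


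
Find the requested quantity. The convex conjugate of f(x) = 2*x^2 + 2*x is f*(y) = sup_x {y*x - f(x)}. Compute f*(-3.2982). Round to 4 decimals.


f*(y) = sup_x {y*x - a*x^2 - b*x} = sup_x {(y-b)*x - a*x^2}
FOC: (y - b) - 2a*x = 0 => x* = (y - b)/(2a)
x* = (-3.2982 - 2)/(2*2) = -1.3246
f*(-3.2982) = (y-b)^2/(4a) = (-3.2982 - 2)^2/(4*2)
= 28.0709/8 = 3.5089


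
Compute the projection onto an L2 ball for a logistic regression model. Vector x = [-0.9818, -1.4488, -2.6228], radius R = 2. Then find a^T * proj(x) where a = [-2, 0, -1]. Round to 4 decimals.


Step 1: Compute ||x|| (intermediates to 6 decimals).
||x|| = sqrt((-0.9818)^2 + (-1.4488)^2 + (-2.6228)^2) = 3.153099
Step 2: Project.
Since ||x|| > R, scale = R/||x|| = 2/3.153099 = 0.634297, proj(x) = scale * x
proj(x) = [-0.622753, -0.918969, -1.663634]
Step 3: Dot product.
a^T * proj(x) = -2*(-0.622753) + 0*(-0.918969) - 1*(-1.663634) = 2.9091
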